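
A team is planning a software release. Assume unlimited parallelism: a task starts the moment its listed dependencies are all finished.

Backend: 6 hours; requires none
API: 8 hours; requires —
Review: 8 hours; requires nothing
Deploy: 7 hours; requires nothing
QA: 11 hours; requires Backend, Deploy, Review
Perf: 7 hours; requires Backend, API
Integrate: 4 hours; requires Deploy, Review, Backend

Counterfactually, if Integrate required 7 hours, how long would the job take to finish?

Actual critical path: Review→QA = 8+11 = 19 ⇒ 19 hours.
Integrate has 7 hours of float (longest path through it is 12).
No other chain overtakes it, so the finish is 19 hours.

19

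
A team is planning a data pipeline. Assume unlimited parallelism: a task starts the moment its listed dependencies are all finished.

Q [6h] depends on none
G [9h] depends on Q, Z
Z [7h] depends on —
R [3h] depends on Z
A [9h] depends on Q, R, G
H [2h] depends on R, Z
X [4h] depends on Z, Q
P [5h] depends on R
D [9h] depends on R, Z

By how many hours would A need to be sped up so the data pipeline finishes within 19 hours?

6

Current finish: 25 hours; target: 19.
A is on every critical path, so each hour cut from A cuts the finish by one (this holds down to a finish of 19).
Need 25 − 19 = 6 hours off A → A becomes 3 hours, finish becomes 19.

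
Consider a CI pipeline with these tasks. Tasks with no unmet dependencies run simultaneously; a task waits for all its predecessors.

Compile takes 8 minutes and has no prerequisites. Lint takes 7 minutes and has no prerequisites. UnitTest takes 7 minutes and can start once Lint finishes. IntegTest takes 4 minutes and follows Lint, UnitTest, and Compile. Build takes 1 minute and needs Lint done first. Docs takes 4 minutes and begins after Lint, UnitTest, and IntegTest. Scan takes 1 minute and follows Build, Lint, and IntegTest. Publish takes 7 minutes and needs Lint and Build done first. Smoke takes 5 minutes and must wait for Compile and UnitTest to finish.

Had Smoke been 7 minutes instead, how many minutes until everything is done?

22

Critical path before the change: Lint→UnitTest→IntegTest→Docs = 7+7+4+4 = 22 giving 22 minutes.
The longest path through Smoke is only 19 minutes, so Smoke has float 3.
That remains the longest chain; total 22 minutes.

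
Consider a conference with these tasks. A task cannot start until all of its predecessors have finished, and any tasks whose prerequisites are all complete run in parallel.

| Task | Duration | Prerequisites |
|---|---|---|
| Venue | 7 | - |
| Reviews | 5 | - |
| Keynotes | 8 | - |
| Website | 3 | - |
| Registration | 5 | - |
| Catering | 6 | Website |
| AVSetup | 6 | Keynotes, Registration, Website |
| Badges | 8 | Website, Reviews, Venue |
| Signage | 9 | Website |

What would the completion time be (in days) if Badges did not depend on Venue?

14

Before: longest chain Venue→Badges = 7+8 = 15, finish 15.
Without Venue→Badges, Badges's earliest start moves from 7 to 5.
The longest chain is now Keynotes→AVSetup = 8+6 = 14, so the schedule takes 14 days.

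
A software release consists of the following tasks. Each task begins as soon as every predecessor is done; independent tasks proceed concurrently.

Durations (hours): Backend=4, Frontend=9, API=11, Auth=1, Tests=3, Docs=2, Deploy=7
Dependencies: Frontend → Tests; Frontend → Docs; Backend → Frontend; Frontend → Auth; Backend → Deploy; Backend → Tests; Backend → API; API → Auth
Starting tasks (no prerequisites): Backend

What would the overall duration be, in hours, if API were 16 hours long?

Actual critical path: Backend→API→Auth = 4+11+1 = 16 ⇒ 16 hours.
Since API is critical, the +5 change carries straight to that chain (now 21 hours).
The critical path is still Backend→API→Auth; finish is now 21 hours.

21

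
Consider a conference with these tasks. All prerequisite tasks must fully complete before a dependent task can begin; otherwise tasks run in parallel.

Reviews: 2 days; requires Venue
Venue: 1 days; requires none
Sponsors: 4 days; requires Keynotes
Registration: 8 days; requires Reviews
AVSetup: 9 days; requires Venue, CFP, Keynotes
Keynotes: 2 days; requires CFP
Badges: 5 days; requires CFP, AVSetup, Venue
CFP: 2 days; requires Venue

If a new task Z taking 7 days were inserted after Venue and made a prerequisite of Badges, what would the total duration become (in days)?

19

Originally the job takes 19 days.
With Z inserted, Badges now waits for max(CFP, AVSetup, Venue, Z).
New critical path: Venue→CFP→Keynotes→AVSetup→Badges = 1+2+2+9+5 = 19 ⇒ 19 days.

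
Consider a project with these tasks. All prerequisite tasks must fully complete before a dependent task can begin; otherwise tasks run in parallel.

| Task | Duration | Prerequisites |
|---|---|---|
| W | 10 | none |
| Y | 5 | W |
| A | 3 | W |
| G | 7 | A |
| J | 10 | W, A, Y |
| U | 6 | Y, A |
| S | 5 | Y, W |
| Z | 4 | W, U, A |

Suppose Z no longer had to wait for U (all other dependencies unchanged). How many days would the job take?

25

Before: longest chain W→Y→J = 10+5+10 = 25, finish 25.
Without U→Z, Z's earliest start moves from 21 to 13.
After: W→Y→J = 10+5+10 = 25 → 25 days.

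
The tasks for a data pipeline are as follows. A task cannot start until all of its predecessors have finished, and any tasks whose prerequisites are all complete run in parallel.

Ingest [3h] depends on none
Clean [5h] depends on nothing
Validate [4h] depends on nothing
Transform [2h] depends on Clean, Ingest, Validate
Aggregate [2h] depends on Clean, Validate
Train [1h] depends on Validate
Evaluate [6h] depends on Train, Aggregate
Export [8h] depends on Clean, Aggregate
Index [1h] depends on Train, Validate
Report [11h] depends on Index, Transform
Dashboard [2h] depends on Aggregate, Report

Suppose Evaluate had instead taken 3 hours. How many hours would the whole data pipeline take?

Critical path before the change: Clean→Transform→Report→Dashboard = 5+2+11+2 = 20 giving 20 hours.
Evaluate has 7 hours of float (longest path through it is 13).
That remains the longest chain; total 20 hours.

20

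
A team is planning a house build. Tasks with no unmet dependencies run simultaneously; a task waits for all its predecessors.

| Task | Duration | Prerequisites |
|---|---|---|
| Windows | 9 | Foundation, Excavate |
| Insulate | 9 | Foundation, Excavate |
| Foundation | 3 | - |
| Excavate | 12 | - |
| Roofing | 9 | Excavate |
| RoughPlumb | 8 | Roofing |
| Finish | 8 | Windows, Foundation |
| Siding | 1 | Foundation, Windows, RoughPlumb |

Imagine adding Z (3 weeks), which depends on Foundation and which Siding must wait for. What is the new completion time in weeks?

Originally the schedule takes 30 weeks.
With Z inserted, Siding now waits for max(Foundation, Windows, RoughPlumb, Z).
New critical path: Excavate→Roofing→RoughPlumb→Siding = 12+9+8+1 = 30 ⇒ 30 weeks.

30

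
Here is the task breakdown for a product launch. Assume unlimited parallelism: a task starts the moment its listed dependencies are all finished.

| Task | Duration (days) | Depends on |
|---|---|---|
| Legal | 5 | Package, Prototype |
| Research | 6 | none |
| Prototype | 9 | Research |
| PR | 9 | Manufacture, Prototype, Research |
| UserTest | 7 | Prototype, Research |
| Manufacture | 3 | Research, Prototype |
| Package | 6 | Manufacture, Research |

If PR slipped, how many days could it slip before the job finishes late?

Critical path: Research→Prototype→Manufacture→Package→Legal = 6+9+3+6+5 = 29, so the finish is 29 days.
PR finishes as early as 27 and must finish by 29.
Slack of PR = 20 − 18 = 2 days.

2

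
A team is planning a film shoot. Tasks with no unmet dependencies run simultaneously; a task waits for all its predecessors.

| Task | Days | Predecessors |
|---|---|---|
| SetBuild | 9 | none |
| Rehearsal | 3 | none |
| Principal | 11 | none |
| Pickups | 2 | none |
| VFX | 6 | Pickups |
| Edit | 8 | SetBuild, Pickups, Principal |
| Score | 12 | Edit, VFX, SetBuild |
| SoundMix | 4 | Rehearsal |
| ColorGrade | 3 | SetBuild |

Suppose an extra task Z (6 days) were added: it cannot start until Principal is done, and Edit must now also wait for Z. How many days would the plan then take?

37

Originally the plan takes 31 days.
With Z inserted, Edit now waits for max(SetBuild, Pickups, Principal, Z).
New critical path: Principal→Z→Edit→Score = 11+6+8+12 = 37 ⇒ 37 days.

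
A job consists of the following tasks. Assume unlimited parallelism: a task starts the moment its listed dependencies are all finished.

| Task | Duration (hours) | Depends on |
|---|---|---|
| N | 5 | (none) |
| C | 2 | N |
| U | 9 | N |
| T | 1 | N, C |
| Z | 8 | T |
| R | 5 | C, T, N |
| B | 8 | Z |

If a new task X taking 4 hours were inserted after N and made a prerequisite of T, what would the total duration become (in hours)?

26

Originally the schedule takes 24 hours.
With X inserted, T now waits for max(N, C, X).
New critical path: N→X→T→Z→B = 5+4+1+8+8 = 26 ⇒ 26 hours.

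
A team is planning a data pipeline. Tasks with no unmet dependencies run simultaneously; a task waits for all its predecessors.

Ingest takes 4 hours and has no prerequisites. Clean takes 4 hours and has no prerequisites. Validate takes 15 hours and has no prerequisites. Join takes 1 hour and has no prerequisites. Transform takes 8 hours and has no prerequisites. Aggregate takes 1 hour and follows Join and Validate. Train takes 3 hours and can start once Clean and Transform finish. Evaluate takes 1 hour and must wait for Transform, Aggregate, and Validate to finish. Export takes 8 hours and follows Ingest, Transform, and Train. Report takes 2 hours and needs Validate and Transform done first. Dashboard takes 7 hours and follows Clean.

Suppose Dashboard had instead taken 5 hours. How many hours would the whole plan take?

As given, the longest chain is Transform→Train→Export = 8+3+8 = 19, so the finish is 19 hours.
The longest path through Dashboard is only 11 hours, so Dashboard has float 8.
No other chain overtakes it, so the finish is 19 hours.

19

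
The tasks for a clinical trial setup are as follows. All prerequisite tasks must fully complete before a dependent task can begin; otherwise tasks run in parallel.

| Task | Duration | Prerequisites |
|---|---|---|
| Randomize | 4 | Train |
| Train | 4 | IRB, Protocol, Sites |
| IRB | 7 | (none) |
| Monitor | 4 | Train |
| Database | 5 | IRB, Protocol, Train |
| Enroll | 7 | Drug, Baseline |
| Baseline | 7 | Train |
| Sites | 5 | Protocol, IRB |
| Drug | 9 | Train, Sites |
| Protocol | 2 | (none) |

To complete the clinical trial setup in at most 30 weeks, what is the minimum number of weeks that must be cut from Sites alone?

2

Current finish: 32 weeks; target: 30.
Sites is on every critical path, so each week cut from Sites cuts the finish by one (this holds down to a finish of 28).
Need 32 − 30 = 2 weeks off Sites → Sites becomes 3 weeks, finish becomes 30.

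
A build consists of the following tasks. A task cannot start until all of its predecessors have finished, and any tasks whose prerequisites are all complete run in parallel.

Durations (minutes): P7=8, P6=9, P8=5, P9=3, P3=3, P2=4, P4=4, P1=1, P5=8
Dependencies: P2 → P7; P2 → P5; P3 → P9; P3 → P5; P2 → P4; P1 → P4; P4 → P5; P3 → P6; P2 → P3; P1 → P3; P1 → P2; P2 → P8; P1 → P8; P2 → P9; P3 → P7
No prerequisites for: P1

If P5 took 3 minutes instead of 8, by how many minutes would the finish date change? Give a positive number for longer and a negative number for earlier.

0

Actual critical path: P1→P2→P4→P5 = 1+4+4+8 = 17 ⇒ 17 minutes.
P5 is on the critical path; changing it to 3 makes that path 12 minutes.
New critical path: P1→P2→P3→P6 = 1+4+3+9 = 17 ⇒ 17 minutes.
Change in finish: 17 − 17 = +0 minutes.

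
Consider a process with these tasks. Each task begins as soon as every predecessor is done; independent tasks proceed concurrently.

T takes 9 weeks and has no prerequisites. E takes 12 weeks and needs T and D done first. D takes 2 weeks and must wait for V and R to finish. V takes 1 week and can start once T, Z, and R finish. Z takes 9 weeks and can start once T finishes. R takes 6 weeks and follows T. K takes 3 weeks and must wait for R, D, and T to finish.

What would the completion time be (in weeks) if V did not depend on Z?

With the dependency in place, T→Z→V→D→E = 9+9+1+2+12 = 33 sets the finish at 33 weeks.
Without Z→V, V's earliest start moves from 18 to 15.
After: T→R→V→D→E = 9+6+1+2+12 = 30 → 30 weeks.

30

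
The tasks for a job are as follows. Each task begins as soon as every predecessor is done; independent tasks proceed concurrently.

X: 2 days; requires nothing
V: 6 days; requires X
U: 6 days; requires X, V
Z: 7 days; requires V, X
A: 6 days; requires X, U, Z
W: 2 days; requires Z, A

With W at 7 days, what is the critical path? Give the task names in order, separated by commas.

X, V, Z, A, W

Actual critical path: X→V→Z→A→W = 2+6+7+6+2 = 23 ⇒ 23 days.
W is on the critical path; changing it to 7 makes that path 28 days.
That remains the longest chain; total 28 days.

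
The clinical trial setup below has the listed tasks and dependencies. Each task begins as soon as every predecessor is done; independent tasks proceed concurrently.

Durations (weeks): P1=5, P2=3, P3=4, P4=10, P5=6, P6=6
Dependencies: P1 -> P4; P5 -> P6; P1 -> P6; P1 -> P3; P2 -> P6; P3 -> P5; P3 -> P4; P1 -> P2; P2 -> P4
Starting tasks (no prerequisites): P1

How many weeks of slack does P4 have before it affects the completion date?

Critical path: P1→P3→P5→P6 = 5+4+6+6 = 21, so the finish is 21 weeks.
The longest chain containing P4 totals 19 weeks.
Float = 21 − 19 = 2.

2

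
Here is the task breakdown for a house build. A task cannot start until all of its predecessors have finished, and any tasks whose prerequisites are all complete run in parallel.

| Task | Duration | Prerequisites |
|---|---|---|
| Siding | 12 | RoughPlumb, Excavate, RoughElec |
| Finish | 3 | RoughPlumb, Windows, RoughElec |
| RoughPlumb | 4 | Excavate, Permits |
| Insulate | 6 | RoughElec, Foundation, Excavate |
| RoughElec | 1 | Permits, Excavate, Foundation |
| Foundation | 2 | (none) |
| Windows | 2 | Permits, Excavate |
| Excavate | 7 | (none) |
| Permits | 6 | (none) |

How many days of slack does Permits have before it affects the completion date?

1

The longest chain is Excavate→RoughPlumb→Siding = 7+4+12 = 23; overall finish 23 days.
Permits finishes as early as 6 and must finish by 7.
Slack of Permits = 1 − 0 = 1 day.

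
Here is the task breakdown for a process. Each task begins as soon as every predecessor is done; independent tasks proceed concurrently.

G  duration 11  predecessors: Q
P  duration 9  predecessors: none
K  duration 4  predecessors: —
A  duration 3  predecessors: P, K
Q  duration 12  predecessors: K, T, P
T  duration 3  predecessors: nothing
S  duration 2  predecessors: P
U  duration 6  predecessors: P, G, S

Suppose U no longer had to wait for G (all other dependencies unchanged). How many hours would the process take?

Original critical path: P→Q→G→U = 9+12+11+6 = 38 ⇒ 38 hours.
Without G→U, U's earliest start moves from 32 to 11.
New critical path: P→Q→G = 9+12+11 = 32 ⇒ 32 hours.

32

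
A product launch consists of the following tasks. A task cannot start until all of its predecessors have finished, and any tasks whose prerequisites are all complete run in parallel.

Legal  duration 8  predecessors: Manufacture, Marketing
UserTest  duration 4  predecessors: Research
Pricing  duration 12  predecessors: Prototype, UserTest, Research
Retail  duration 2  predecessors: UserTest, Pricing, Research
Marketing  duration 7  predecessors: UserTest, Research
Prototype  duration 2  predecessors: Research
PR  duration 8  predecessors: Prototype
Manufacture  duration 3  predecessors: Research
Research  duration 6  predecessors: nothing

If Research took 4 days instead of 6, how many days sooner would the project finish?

2

Baseline: Research→UserTest→Marketing→Legal = 6+4+7+8 = 25 → 25 days.
Research is on the critical path; changing it to 4 makes that path 23 days.
That remains the longest chain; total 23 days.
Change in finish: 23 − 25 = -2 days.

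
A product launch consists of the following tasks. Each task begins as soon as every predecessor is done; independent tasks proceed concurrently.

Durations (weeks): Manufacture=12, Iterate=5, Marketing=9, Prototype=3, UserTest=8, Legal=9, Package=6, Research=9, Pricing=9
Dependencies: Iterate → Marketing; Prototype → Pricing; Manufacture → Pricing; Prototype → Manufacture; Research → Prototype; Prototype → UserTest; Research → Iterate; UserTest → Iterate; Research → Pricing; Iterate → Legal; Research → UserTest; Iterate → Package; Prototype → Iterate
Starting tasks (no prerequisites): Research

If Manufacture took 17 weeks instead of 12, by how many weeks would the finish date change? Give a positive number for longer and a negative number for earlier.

4

Actual critical path: Research→Prototype→UserTest→Iterate→Marketing = 9+3+8+5+9 = 34 ⇒ 34 weeks.
Manufacture is off the critical path — its longest chain is 33 weeks, giving 1 of slack.
New critical path: Research→Prototype→Manufacture→Pricing = 9+3+17+9 = 38 ⇒ 38 weeks.
Change in finish: 38 − 34 = +4 weeks.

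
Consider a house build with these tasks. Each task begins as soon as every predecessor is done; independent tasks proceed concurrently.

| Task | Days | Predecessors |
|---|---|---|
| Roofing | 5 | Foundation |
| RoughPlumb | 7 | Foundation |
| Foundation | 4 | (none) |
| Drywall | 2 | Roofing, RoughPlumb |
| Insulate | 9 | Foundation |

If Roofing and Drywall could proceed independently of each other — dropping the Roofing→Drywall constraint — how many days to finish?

13

Original critical path: Foundation→RoughPlumb→Drywall = 4+7+2 = 13 ⇒ 13 days.
Dropping Roofing→Drywall doesn't change Drywall's earliest start (11); another predecessor still binds.
After: Foundation→RoughPlumb→Drywall = 4+7+2 = 13 → 13 days.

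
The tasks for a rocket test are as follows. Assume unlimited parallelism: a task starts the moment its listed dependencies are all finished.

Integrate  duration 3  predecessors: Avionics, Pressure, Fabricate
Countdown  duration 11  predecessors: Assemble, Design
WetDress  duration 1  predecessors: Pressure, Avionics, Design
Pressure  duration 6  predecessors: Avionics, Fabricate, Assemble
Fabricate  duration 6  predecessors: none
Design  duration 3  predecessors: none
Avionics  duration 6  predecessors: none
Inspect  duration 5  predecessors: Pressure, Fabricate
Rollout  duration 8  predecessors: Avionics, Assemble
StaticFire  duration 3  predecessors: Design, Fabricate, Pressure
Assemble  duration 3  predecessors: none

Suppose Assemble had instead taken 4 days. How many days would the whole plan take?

Critical path before the change: Fabricate→Pressure→Inspect = 6+6+5 = 17 giving 17 days.
Assemble has 3 days of float (longest path through it is 14).
No other chain overtakes it, so the finish is 17 days.

17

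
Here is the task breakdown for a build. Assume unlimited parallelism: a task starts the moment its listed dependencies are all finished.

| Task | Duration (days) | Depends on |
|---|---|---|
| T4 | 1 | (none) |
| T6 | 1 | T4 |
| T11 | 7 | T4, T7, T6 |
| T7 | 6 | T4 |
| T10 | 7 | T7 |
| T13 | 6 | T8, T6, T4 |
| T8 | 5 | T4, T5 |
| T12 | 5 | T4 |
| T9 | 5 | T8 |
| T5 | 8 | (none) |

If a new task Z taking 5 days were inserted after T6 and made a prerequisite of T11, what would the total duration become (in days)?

Originally the schedule takes 19 days.
With Z inserted, T11 now waits for max(T4, T7, T6, Z).
New critical path: T5→T8→T13 = 8+5+6 = 19 ⇒ 19 days.

19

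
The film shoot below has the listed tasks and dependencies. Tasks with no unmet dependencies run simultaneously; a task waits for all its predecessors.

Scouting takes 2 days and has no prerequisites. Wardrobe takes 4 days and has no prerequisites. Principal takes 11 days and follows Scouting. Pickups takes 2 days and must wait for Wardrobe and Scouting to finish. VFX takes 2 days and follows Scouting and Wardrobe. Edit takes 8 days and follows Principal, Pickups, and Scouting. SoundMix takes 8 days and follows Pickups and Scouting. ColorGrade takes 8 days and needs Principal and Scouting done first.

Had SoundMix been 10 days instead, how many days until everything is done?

Critical path before the change: Scouting→Principal→Edit = 2+11+8 = 21 giving 21 days.
SoundMix is off the critical path — its longest chain is 14 days, giving 7 of slack.
The critical path is still Scouting→Principal→Edit; finish is now 21 days.

21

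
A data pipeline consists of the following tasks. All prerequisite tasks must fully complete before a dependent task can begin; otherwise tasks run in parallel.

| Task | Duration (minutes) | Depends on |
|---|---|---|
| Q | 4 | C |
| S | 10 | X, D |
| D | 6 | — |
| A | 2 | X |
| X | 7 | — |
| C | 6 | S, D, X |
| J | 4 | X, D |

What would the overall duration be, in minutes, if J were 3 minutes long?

As given, the longest chain is X→S→C→Q = 7+10+6+4 = 27, so the finish is 27 minutes.
J has 16 minutes of float (longest path through it is 11).
That remains the longest chain; total 27 minutes.

27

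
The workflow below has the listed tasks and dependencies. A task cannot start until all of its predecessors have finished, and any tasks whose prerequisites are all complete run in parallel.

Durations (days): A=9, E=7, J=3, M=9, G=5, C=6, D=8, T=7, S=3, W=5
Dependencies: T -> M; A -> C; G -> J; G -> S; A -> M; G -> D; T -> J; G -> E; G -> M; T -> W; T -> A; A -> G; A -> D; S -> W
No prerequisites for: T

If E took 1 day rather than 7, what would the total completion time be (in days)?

Critical path before the change: T→A→G→M = 7+9+5+9 = 30 giving 30 days.
E is off the critical path — its longest chain is 28 days, giving 2 of slack.
The critical path is still T→A→G→M; finish is now 30 days.

30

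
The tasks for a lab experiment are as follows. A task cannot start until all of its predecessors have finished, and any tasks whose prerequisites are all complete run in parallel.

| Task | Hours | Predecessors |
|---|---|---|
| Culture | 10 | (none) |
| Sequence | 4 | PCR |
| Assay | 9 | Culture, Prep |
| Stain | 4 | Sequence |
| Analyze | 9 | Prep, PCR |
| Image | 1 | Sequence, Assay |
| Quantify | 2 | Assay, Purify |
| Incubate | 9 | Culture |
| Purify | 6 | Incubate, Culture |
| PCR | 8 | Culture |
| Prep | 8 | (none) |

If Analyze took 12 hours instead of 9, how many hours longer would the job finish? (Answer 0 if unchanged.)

Baseline: Culture→PCR→Analyze = 10+8+9 = 27 → 27 hours.
Since Analyze is critical, the +3 change carries straight to that chain (now 30 hours).
That remains the longest chain; total 30 hours.
Change in finish: 30 − 27 = +3 hours.

3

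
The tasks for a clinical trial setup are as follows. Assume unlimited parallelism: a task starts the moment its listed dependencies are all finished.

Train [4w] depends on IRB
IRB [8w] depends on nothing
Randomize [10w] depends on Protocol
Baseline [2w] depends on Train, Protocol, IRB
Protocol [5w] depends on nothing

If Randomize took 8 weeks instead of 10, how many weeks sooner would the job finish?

1

As given, the longest chain is Protocol→Randomize = 5+10 = 15, so the finish is 15 weeks.
Randomize lies on that path, so at 8 weeks the path becomes 13 weeks.
New critical path: IRB→Train→Baseline = 8+4+2 = 14 ⇒ 14 weeks.
Change in finish: 14 − 15 = -1 weeks.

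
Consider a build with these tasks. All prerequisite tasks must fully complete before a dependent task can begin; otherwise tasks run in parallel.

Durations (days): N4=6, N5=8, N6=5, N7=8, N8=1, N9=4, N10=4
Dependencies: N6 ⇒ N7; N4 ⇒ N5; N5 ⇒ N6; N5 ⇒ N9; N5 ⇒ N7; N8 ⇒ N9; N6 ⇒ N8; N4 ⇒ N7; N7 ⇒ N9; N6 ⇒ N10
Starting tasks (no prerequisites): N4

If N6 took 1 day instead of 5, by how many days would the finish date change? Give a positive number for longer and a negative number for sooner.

-4

Actual critical path: N4→N5→N6→N7→N9 = 6+8+5+8+4 = 31 ⇒ 31 days.
N6 lies on that path, so at 1 day the path becomes 27 days.
No other chain overtakes it, so the finish is 27 days.
Change in finish: 27 − 31 = -4 days.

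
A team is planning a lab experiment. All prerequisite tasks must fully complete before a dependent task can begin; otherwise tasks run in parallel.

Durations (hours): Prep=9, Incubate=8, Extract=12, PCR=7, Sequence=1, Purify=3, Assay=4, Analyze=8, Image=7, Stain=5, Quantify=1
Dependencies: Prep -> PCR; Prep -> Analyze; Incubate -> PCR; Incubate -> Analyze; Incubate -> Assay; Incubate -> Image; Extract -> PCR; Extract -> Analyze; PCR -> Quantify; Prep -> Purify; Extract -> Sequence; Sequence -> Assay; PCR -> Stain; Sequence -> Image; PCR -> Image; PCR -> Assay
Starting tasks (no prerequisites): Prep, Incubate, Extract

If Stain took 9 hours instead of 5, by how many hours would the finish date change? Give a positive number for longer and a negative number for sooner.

Critical path before the change: Extract→PCR→Image = 12+7+7 = 26 giving 26 hours.
Stain is off the critical path — its longest chain is 24 hours, giving 2 of slack.
Now Extract→PCR→Stain = 12+7+9 = 28 is longest, so the finish becomes 28 hours.
Change in finish: 28 − 26 = +2 hours.

2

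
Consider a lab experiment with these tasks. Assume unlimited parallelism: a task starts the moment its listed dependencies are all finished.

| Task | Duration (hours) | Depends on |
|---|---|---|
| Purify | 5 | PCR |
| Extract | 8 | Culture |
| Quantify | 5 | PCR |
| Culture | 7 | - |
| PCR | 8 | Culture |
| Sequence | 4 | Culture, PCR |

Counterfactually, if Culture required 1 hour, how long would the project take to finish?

Critical path before the change: Culture→PCR→Purify = 7+8+5 = 20 giving 20 hours.
Culture is on the critical path; changing it to 1 makes that path 14 hours.
The critical path is still Culture→PCR→Purify; finish is now 14 hours.

14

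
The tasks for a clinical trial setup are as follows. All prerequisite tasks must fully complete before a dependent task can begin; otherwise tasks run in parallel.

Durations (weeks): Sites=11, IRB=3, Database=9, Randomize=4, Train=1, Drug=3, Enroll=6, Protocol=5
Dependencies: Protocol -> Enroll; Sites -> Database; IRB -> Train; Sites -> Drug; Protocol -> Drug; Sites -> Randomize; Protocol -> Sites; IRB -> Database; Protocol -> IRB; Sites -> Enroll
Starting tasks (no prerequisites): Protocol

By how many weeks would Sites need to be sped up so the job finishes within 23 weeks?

Current finish: 25 weeks; target: 23.
Sites is on every critical path, so each week cut from Sites cuts the finish by one (this holds down to a finish of 17).
Need 25 − 23 = 2 weeks off Sites → Sites becomes 9 weeks, finish becomes 23.

2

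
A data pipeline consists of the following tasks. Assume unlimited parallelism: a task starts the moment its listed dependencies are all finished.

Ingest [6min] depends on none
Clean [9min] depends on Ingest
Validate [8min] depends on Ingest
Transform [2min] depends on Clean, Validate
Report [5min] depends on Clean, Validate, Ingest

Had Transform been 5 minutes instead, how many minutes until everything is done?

20

Baseline: Ingest→Clean→Report = 6+9+5 = 20 → 20 minutes.
Transform is off the critical path — its longest chain is 17 minutes, giving 3 of slack.
New critical path: Ingest→Clean→Transform = 6+9+5 = 20 ⇒ 20 minutes.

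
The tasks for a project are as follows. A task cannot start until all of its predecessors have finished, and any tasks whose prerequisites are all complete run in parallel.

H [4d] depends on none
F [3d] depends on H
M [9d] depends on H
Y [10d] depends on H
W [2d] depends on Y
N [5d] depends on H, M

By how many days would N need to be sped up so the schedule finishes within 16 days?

2

Current finish: 18 days; target: 16.
N is on every critical path, so each day cut from N cuts the finish by one (this holds down to a finish of 16).
Need 18 − 16 = 2 days off N → N becomes 3 days, finish becomes 16.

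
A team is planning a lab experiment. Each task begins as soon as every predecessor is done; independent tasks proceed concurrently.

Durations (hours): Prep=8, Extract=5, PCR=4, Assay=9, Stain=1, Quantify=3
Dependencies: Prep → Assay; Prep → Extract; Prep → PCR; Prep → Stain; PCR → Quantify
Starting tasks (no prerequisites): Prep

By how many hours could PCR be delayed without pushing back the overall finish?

2

Prep→Assay = 8+9 = 17 sets the makespan at 17 hours.
The longest chain containing PCR totals 15 hours.
Float = 17 − 15 = 2.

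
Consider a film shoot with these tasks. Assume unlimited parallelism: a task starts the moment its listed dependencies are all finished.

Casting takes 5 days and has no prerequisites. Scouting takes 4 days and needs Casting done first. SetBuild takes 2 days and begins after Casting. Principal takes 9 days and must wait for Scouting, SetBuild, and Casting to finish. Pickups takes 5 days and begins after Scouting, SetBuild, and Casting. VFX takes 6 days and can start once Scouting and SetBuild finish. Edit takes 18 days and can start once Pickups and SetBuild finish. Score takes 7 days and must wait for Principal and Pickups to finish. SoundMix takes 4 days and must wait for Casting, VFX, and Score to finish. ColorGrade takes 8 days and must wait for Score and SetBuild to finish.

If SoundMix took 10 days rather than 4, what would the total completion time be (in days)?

35

Actual critical path: Casting→Scouting→Principal→Score→ColorGrade = 5+4+9+7+8 = 33 ⇒ 33 days.
SoundMix has 4 days of float (longest path through it is 29).
The binding chain switches to Casting→Scouting→Principal→Score→SoundMix = 5+4+9+7+10 = 35; finish 35 days.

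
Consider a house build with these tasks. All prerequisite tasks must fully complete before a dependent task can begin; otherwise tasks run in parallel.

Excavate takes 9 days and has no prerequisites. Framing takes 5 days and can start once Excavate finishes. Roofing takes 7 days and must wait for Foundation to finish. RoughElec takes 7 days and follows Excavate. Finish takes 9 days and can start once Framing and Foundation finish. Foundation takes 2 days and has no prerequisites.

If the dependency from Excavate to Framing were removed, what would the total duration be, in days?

16

With the dependency in place, Excavate→Framing→Finish = 9+5+9 = 23 sets the finish at 23 days.
Without Excavate→Framing, Framing's earliest start moves from 9 to 0.
After: Excavate→RoughElec = 9+7 = 16 → 16 days.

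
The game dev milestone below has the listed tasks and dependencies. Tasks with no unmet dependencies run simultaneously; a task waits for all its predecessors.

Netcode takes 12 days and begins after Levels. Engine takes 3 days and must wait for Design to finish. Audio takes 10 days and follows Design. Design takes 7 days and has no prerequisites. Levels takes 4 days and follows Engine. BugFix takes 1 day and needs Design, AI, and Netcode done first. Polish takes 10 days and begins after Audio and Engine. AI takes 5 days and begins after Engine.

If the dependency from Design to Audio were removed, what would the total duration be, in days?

27

Before: longest chain Design→Engine→Levels→Netcode→BugFix = 7+3+4+12+1 = 27, finish 27.
Without Design→Audio, Audio's earliest start moves from 7 to 0.
The longest chain is now Design→Engine→Levels→Netcode→BugFix = 7+3+4+12+1 = 27, so the plan takes 27 days.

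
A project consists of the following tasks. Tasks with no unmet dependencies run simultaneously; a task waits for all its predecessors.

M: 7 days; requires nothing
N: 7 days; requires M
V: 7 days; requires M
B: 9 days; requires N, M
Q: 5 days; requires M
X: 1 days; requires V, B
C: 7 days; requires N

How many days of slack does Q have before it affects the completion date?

Critical path: M→N→B→X = 7+7+9+1 = 24, so the finish is 24 days.
Q finishes as early as 12 and must finish by 24.
Slack of Q = 19 − 7 = 12 days.

12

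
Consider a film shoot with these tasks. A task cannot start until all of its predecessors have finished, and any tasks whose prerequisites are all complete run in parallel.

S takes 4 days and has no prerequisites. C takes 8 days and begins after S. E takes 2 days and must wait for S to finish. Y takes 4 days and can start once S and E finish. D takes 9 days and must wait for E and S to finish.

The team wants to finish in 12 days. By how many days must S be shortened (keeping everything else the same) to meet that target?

Current finish: 15 days; target: 12.
S is on every critical path, so each day cut from S cuts the finish by one (this holds down to a finish of 12).
Need 15 − 12 = 3 days off S → S becomes 1 day, finish becomes 12.

3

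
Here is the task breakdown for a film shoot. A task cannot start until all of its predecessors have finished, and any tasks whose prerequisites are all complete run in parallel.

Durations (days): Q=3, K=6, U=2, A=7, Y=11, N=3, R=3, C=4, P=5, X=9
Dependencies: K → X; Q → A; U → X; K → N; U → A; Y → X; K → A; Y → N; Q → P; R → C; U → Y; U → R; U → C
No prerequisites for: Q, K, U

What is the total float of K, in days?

U→Y→X = 2+11+9 = 22 sets the makespan at 22 days.
The longest chain containing K totals 15 days.
So K can slip 13 − 6 = 7 days.

7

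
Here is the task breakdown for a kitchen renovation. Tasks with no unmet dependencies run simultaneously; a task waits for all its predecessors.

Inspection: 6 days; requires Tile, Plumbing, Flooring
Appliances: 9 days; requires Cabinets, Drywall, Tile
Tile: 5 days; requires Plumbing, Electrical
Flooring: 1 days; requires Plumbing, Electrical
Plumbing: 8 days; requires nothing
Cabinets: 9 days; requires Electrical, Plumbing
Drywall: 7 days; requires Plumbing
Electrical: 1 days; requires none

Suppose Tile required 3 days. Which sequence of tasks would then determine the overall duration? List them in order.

As given, the longest chain is Plumbing→Cabinets→Appliances = 8+9+9 = 26, so the finish is 26 days.
Tile is off the critical path — its longest chain is 22 days, giving 4 of slack.
That remains the longest chain; total 26 days.

Plumbing, Cabinets, Appliances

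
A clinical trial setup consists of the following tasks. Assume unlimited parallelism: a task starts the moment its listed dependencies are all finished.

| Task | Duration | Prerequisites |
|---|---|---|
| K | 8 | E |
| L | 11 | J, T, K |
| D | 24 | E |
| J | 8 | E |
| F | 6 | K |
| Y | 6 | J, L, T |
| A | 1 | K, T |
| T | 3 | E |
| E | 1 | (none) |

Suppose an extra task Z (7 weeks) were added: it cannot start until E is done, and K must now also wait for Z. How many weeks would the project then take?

Originally the project takes 26 weeks.
With Z inserted, K now waits for max(E, Z).
New critical path: E→Z→K→L→Y = 1+7+8+11+6 = 33 ⇒ 33 weeks.

33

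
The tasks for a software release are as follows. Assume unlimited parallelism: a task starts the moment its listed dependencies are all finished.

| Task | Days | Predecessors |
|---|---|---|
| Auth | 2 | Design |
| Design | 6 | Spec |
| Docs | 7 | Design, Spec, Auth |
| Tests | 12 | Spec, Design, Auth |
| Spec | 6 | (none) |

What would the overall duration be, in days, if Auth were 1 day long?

The binding path is Spec→Design→Auth→Tests = 6+6+2+12 = 26; finish at 26 days.
Auth is on the critical path; changing it to 1 makes that path 25 days.
The critical path is still Spec→Design→Auth→Tests; finish is now 25 days.

25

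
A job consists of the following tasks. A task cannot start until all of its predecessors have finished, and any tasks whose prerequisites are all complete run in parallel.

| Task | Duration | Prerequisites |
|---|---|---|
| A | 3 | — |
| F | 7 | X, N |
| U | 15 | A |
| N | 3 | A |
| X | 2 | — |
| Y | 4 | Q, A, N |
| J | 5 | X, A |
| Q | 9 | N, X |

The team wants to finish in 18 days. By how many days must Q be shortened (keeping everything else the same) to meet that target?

1

Current finish: 19 days; target: 18.
Q is on every critical path, so each day cut from Q cuts the finish by one (this holds down to a finish of 18).
Need 19 − 18 = 1 day off Q → Q becomes 8 days, finish becomes 18.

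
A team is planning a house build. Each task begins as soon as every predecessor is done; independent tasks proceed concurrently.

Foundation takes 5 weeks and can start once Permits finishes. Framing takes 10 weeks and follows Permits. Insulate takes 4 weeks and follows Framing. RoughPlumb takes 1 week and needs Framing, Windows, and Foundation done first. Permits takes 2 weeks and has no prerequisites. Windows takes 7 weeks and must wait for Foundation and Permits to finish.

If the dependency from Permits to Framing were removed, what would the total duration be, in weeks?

15

Original critical path: Permits→Framing→Insulate = 2+10+4 = 16 ⇒ 16 weeks.
Without Permits→Framing, Framing's earliest start moves from 2 to 0.
New critical path: Permits→Foundation→Windows→RoughPlumb = 2+5+7+1 = 15 ⇒ 15 weeks.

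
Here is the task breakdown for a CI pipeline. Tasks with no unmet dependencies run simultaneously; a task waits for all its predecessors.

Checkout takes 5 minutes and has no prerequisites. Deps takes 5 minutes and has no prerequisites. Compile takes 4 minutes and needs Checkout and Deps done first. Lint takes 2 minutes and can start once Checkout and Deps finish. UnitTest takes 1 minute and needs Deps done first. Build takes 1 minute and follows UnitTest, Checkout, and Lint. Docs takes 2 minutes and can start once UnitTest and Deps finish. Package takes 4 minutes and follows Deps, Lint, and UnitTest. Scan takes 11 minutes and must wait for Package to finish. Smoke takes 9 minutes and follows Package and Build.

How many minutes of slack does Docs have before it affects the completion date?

Checkout→Lint→Package→Scan = 5+2+4+11 = 22 sets the makespan at 22 minutes.
The longest chain containing Docs totals 8 minutes.
So Docs can slip 22 − 8 = 14 minutes.

14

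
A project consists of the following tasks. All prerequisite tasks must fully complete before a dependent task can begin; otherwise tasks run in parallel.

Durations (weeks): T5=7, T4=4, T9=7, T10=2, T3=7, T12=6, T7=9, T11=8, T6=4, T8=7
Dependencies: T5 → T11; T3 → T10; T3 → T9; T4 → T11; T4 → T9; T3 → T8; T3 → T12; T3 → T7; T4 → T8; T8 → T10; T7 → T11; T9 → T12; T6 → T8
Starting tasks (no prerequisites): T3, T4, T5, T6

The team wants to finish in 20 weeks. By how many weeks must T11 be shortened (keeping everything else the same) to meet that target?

4

Current finish: 24 weeks; target: 20.
T11 is on every critical path, so each week cut from T11 cuts the finish by one (this holds down to a finish of 20).
Need 24 − 20 = 4 weeks off T11 → T11 becomes 4 weeks, finish becomes 20.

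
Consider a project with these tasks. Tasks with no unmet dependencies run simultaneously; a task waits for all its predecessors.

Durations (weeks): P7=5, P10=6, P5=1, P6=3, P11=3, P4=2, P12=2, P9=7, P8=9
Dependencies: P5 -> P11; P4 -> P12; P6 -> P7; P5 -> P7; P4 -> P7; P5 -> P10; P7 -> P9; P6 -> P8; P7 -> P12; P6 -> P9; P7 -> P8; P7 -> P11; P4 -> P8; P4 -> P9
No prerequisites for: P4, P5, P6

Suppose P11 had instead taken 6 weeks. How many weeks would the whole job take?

17

As given, the longest chain is P6→P7→P8 = 3+5+9 = 17, so the finish is 17 weeks.
The longest path through P11 is only 11 weeks, so P11 has float 6.
The critical path is still P6→P7→P8; finish is now 17 weeks.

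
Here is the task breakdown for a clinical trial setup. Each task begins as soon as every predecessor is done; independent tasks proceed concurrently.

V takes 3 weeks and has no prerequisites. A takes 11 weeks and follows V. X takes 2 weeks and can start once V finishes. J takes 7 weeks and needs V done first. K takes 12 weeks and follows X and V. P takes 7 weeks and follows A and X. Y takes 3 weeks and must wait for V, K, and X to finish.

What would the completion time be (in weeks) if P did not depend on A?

Before: longest chain V→A→P = 3+11+7 = 21, finish 21.
Without A→P, P's earliest start moves from 14 to 5.
New critical path: V→X→K→Y = 3+2+12+3 = 20 ⇒ 20 weeks.

20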